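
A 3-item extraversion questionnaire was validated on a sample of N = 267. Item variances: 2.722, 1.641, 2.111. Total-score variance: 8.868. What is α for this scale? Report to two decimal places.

α = 0.40

sum of item variances = 2.722 + 1.641 + 2.111 = 6.474
α = (k/(k−1))·(1 − sum of item variances/σ²_total) = (3/2)·(1 − 6.474/8.868) = 0.40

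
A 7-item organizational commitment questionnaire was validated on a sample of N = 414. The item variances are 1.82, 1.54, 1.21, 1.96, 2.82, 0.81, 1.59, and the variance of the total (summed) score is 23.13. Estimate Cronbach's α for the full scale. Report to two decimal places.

Cronbach's α = 0.57

sum of item variances = 1.82 + 1.54 + 1.21 + 1.96 + 2.82 + 0.81 + 1.59 = 11.75
α = (k/(k−1))·(1 − sum of item variances/σ²_T) = (7/6)·(1 − 11.75/23.13) = 0.57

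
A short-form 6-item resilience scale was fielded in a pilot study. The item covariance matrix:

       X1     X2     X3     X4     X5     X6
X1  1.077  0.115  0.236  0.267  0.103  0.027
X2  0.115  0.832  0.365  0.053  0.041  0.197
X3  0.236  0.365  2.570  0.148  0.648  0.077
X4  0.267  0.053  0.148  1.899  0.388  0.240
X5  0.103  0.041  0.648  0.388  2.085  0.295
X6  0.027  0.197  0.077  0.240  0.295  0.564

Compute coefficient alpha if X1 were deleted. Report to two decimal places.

coefficient alpha = 0.48

Remaining items: X2, X3, X4, X5, X6 (k = 5).
sum of item variances = 0.832 + 2.570 + 1.899 + 2.085 + 0.564 = 7.950
σ²_T = 7.950 + 2 × 2.452 = 12.854
α (item deleted) = (5/4)·(1 − 7.950/12.854) = 0.48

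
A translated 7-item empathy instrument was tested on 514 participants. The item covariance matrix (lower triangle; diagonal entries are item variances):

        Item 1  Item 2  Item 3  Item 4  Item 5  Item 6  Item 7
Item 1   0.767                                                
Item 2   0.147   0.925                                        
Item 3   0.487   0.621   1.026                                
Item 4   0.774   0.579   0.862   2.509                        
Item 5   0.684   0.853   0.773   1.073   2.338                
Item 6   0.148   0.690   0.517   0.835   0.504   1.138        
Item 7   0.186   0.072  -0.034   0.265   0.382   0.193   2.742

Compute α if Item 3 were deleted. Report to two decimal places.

α = 0.70

Remaining items: Item 1, Item 2, Item 4, Item 5, Item 6, Item 7 (k = 6).
Σσᵢ² = 0.767 + 0.925 + 2.509 + 2.338 + 1.138 + 2.742 = 10.419
σ²_T = 10.419 + 2 × 7.385 = 25.189
α (item deleted) = (6/5)·(1 − 10.419/25.189) = 0.70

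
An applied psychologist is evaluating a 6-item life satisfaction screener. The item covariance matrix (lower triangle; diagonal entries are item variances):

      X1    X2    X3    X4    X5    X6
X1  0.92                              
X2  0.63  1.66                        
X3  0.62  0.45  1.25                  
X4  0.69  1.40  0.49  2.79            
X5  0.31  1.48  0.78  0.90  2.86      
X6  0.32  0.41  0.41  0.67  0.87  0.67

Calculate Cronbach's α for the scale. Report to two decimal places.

Σσ²ᵢ = 0.92 + 1.66 + 1.25 + 2.79 + 2.86 + 0.67 = 10.15
Σ_{i<j} σ_ij = 10.43
σ²_T = 10.15 + 2 × 10.43 = 31.01
α = (k/(k−1))·(1 − Σσ²ᵢ/σ²_T) = (6/5)·(1 − 10.15/31.01) = 0.81

α = 0.81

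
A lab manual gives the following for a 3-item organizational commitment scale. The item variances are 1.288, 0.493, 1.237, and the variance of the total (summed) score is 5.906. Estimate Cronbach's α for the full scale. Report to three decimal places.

Cronbach's α = 0.733

sum of item variances = 1.288 + 0.493 + 1.237 = 3.018
α = (k/(k−1))·(1 − sum of item variances/σ²_total) = (3/2)·(1 − 3.018/5.906) = 0.733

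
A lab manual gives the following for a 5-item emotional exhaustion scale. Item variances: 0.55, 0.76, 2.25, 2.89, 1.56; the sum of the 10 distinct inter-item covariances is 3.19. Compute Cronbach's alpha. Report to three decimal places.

Cronbach's alpha = 0.554

Σσ²ᵢ = 0.55 + 0.76 + 2.25 + 2.89 + 1.56 = 8.01
Sum of distinct covariances = 3.19
σ²_total = Σσ²ᵢ + 2·Σcov = 8.01 + 2 × 3.19 = 14.39
α = (5/4)·(1 − 8.01/14.39) = 0.554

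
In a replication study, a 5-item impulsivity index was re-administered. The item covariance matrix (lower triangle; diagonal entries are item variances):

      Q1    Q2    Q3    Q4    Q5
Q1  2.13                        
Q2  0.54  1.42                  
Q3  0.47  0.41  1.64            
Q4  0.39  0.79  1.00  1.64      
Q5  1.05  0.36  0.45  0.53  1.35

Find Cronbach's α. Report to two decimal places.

α = 0.74

sum of item variances = 2.13 + 1.42 + 1.64 + 1.64 + 1.35 = 8.18
Sum of off-diagonal covariances = 5.99
σ²_total = 8.18 + 2 × 5.99 = 20.16
α = (k/(k−1))·(1 − sum of item variances/σ²_total) = (5/4)·(1 − 8.18/20.16) = 0.74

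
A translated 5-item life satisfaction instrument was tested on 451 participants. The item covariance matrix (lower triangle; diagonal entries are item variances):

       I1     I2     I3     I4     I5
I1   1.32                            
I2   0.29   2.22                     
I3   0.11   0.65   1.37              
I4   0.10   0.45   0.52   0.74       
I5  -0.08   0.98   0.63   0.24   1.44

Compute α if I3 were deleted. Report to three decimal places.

Remaining items: I1, I2, I4, I5 (k = 4).
Σσ²ᵢ = 1.32 + 2.22 + 0.74 + 1.44 = 5.72
Var(T) = 5.72 + 2 × 1.98 = 9.68
α (item deleted) = (4/3)·(1 − 5.72/9.68) = 0.545

α = 0.545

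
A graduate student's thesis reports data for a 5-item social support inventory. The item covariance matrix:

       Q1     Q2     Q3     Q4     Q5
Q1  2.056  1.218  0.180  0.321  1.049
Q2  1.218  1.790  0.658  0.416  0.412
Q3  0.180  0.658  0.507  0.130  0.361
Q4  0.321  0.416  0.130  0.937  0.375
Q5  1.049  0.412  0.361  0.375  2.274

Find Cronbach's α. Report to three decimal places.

sum of item variances = 2.056 + 1.790 + 0.507 + 0.937 + 2.274 = 7.564
Σ_{i<j} σ_ij = 5.120
σ²_T = 7.564 + 2 × 5.120 = 17.804
α = (k/(k−1))·(1 − sum of item variances/σ²_T) = (5/4)·(1 − 7.564/17.804) = 0.719

Cronbach's α = 0.719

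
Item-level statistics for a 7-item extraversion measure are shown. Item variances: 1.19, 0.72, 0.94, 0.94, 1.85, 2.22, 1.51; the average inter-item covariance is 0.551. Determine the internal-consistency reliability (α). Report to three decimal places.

Σσᵢ² = 1.19 + 0.72 + 0.94 + 0.94 + 1.85 + 2.22 + 1.51 = 9.37
Sum of the 21 distinct covariances = 21 × 0.551 = 11.571
total variance = Σσᵢ² + 2·Σcov = 9.37 + 2 × 11.571 = 32.512
α = (7/6)·(1 − 9.37/32.512) = 0.830

α = 0.830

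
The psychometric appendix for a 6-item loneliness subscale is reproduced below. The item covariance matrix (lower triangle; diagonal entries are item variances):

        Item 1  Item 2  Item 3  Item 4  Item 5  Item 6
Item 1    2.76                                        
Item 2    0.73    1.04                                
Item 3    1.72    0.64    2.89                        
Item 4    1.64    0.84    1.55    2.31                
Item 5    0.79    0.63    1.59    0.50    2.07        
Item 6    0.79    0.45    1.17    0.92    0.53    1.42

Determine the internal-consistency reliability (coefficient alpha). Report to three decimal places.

Σσᵢ² = 2.76 + 1.04 + 2.89 + 2.31 + 2.07 + 1.42 = 12.49
Sum of the distinct covariances = 14.49
total variance = 12.49 + 2 × 14.49 = 41.47
α = (k/(k−1))·(1 − Σσᵢ²/total variance) = (6/5)·(1 − 12.49/41.47) = 0.839

α = 0.839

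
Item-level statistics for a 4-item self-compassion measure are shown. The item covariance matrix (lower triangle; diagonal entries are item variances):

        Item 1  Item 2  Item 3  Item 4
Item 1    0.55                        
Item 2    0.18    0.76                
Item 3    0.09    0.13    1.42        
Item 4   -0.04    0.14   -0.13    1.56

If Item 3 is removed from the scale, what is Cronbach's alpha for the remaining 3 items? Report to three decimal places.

Cronbach's alpha = 0.245

Remaining items: Item 1, Item 2, Item 4 (k = 3).
Σσ²ᵢ = 0.55 + 0.76 + 1.56 = 2.87
σ²_total = 2.87 + 2 × 0.28 = 3.43
α (item deleted) = (3/2)·(1 − 2.87/3.43) = 0.245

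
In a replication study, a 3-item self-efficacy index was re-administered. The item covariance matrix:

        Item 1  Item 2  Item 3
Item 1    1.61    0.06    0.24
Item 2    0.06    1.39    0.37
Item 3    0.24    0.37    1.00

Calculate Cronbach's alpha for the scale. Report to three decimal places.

α = 0.376

Σσᵢ² = 1.61 + 1.39 + 1.00 = 4.00
Sum of the distinct covariances = 0.67
σ²_total = 4.00 + 2 × 0.67 = 5.34
α = (k/(k−1))·(1 − Σσᵢ²/σ²_total) = (3/2)·(1 − 4.00/5.34) = 0.376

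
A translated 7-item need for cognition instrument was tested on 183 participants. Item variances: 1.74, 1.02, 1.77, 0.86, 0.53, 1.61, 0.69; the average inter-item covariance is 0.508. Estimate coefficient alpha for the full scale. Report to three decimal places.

Σσᵢ² = 1.74 + 1.02 + 1.77 + 0.86 + 0.53 + 1.61 + 0.69 = 8.22
Sum of the 21 distinct covariances = 21 × 0.508 = 10.668
Var(T) = Σσᵢ² + 2·Σcov = 8.22 + 2 × 10.668 = 29.556
α = (7/6)·(1 − 8.22/29.556) = 0.842

coefficient alpha = 0.842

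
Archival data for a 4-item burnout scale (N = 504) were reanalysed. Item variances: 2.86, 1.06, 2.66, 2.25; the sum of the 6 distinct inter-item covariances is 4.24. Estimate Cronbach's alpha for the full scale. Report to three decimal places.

Cronbach's alpha = 0.653

sum of item variances = 2.86 + 1.06 + 2.66 + 2.25 = 8.83
Sum of distinct covariances = 4.24
Var(T) = sum of item variances + 2·Σcov = 8.83 + 2 × 4.24 = 17.31
α = (4/3)·(1 − 8.83/17.31) = 0.653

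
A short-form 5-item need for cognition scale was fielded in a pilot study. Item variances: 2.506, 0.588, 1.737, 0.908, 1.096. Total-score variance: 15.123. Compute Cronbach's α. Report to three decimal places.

Cronbach's α = 0.685

ΣVar(i) = 2.506 + 0.588 + 1.737 + 0.908 + 1.096 = 6.835
α = (k/(k−1))·(1 − ΣVar(i)/σ²_total) = (5/4)·(1 − 6.835/15.123) = 0.685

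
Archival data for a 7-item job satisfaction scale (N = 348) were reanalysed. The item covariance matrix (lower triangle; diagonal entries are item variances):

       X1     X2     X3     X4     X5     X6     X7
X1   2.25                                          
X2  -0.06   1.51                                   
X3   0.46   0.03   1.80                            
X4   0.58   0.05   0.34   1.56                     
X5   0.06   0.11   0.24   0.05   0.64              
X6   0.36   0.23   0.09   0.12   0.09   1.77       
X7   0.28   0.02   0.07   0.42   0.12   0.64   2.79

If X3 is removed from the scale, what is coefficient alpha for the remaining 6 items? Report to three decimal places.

α = 0.442

Remaining items: X1, X2, X4, X5, X6, X7 (k = 6).
sum of item variances = 2.25 + 1.51 + 1.56 + 0.64 + 1.77 + 2.79 = 10.52
Var(T) = 10.52 + 2 × 3.07 = 16.66
α (item deleted) = (6/5)·(1 − 10.52/16.66) = 0.442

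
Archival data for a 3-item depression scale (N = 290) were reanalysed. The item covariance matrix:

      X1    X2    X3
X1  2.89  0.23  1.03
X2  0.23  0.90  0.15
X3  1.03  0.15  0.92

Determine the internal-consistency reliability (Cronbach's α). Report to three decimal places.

Cronbach's α = 0.562

Σσ²ᵢ = 2.89 + 0.90 + 0.92 = 4.71
Sum of the distinct covariances = 1.41
total variance = 4.71 + 2 × 1.41 = 7.53
α = (k/(k−1))·(1 − Σσ²ᵢ/total variance) = (3/2)·(1 − 4.71/7.53) = 0.562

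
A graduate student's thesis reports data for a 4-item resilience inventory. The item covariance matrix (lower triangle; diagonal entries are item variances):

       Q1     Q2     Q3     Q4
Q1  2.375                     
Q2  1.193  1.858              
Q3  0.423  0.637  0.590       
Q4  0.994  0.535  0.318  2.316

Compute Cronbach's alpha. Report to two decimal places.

Σσ²ᵢ = 2.375 + 1.858 + 0.590 + 2.316 = 7.139
Σ_{i<j} σ_ij = 4.100
σ²_T = 7.139 + 2 × 4.100 = 15.339
α = (k/(k−1))·(1 − Σσ²ᵢ/σ²_T) = (4/3)·(1 − 7.139/15.339) = 0.71

α = 0.71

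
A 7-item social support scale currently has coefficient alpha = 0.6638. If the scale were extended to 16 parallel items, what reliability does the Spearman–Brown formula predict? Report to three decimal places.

Length factor m = 16/7 = 2.2857
α' = m·α / (1 + (m−1)·α)
   = 16/7 × 0.6638 / (1 + (16/7 − 1) × 0.6638)
   = 1.5173 / 1.8535 = 0.819

predicted reliability = 0.819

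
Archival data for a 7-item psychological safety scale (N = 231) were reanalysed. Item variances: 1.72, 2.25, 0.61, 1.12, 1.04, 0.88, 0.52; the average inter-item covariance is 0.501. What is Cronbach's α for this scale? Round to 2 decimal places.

ΣVar(i) = 1.72 + 2.25 + 0.61 + 1.12 + 1.04 + 0.88 + 0.52 = 8.14
Sum of the 21 distinct covariances = 21 × 0.501 = 10.521
σ²_T = ΣVar(i) + 2·Σcov = 8.14 + 2 × 10.521 = 29.182
α = (7/6)·(1 − 8.14/29.182) = 0.84

Cronbach's α = 0.84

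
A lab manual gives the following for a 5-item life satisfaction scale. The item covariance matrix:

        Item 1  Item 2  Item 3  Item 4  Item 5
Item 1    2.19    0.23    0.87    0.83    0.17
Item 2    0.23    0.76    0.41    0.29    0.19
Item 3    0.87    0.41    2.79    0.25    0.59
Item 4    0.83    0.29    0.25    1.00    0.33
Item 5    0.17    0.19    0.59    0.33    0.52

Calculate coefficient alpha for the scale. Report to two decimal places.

α = 0.67

ΣVar(i) = 2.19 + 0.76 + 2.79 + 1.00 + 0.52 = 7.26
Sum of the distinct covariances = 4.16
σ²_total = 7.26 + 2 × 4.16 = 15.58
α = (k/(k−1))·(1 − ΣVar(i)/σ²_total) = (5/4)·(1 − 7.26/15.58) = 0.67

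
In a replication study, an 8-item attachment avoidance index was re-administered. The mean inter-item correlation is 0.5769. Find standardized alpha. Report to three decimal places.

Standardized α = k·r̄ / (1 + (k−1)·r̄) = 8 × 0.5769 / (1 + 7 × 0.5769)
  = 4.6152 / 5.0383 = 0.916

standardized alpha = 0.916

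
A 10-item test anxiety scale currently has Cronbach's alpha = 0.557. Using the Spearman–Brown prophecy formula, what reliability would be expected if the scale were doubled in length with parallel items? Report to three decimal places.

Length factor m = 2
α' = m·α / (1 + (m−1)·α)
   = 2 × 0.557 / (1 + (2 − 1) × 0.557)
   = 1.1140 / 1.5570 = 0.715

predicted reliability = 0.715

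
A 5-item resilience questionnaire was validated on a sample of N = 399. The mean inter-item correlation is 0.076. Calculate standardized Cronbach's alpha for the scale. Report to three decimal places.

α = 0.291

Standardized α = k·r̄ / (1 + (k−1)·r̄) = 5 × 0.076 / (1 + 4 × 0.076)
  = 0.3800 / 1.3040 = 0.291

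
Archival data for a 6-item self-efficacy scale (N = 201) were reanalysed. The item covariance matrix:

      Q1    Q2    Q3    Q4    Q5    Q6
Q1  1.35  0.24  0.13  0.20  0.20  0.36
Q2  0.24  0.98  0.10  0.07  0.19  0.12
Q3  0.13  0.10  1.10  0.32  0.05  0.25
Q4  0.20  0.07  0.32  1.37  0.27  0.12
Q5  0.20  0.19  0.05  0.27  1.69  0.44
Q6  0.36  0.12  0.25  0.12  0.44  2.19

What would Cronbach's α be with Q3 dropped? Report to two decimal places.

α = 0.46

Remaining items: Q1, Q2, Q4, Q5, Q6 (k = 5).
Σσᵢ² = 1.35 + 0.98 + 1.37 + 1.69 + 2.19 = 7.58
σ²_total = 7.58 + 2 × 2.21 = 12.00
α (item deleted) = (5/4)·(1 − 7.58/12.00) = 0.46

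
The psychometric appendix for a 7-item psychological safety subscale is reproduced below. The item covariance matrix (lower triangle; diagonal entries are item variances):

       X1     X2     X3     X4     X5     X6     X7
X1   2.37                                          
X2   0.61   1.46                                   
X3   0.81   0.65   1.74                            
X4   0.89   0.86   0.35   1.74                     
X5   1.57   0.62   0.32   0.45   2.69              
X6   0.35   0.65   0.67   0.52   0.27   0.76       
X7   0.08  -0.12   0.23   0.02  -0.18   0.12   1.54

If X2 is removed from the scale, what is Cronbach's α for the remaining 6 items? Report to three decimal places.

Remaining items: X1, X3, X4, X5, X6, X7 (k = 6).
sum of item variances = 2.37 + 1.74 + 1.74 + 2.69 + 0.76 + 1.54 = 10.84
total variance = 10.84 + 2 × 6.47 = 23.78
α (item deleted) = (6/5)·(1 − 10.84/23.78) = 0.653

α = 0.653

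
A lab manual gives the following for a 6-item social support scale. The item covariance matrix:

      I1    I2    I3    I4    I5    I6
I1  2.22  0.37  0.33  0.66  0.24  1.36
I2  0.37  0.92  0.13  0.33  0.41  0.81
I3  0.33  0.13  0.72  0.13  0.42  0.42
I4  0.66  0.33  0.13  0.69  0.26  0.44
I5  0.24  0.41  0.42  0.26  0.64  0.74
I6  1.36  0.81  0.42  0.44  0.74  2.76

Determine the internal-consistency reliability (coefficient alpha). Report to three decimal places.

coefficient alpha = 0.767

Σσ²ᵢ = 2.22 + 0.92 + 0.72 + 0.69 + 0.64 + 2.76 = 7.95
Σ_{i<j} σ_ij = 7.05
total variance = 7.95 + 2 × 7.05 = 22.05
α = (k/(k−1))·(1 − Σσ²ᵢ/total variance) = (6/5)·(1 − 7.95/22.05) = 0.767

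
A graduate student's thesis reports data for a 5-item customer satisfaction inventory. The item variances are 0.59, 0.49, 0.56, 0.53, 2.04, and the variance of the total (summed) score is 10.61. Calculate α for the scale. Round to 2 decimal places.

Σσᵢ² = 0.59 + 0.49 + 0.56 + 0.53 + 2.04 = 4.21
α = (k/(k−1))·(1 − Σσᵢ²/σ²_T) = (5/4)·(1 − 4.21/10.61) = 0.75

α = 0.75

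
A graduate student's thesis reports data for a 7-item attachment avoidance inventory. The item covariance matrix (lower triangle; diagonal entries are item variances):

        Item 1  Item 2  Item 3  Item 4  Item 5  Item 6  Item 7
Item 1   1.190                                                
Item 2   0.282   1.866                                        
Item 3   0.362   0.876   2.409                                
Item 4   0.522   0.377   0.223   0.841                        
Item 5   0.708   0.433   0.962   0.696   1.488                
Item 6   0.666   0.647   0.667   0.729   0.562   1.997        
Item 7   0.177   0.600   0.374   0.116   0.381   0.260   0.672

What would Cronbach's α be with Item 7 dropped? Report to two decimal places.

α = 0.77

Remaining items: Item 1, Item 2, Item 3, Item 4, Item 5, Item 6 (k = 6).
sum of item variances = 1.190 + 1.866 + 2.409 + 0.841 + 1.488 + 1.997 = 9.791
Var(T) = 9.791 + 2 × 8.712 = 27.215
α (item deleted) = (6/5)·(1 − 9.791/27.215) = 0.77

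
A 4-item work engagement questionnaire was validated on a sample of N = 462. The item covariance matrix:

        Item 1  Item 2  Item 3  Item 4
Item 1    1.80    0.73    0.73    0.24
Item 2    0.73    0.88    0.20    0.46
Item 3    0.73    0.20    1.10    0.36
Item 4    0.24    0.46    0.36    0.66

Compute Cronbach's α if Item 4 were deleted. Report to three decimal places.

Cronbach's α = 0.701

Remaining items: Item 1, Item 2, Item 3 (k = 3).
Σσ²ᵢ = 1.80 + 0.88 + 1.10 = 3.78
total variance = 3.78 + 2 × 1.66 = 7.10
α (item deleted) = (3/2)·(1 − 3.78/7.10) = 0.701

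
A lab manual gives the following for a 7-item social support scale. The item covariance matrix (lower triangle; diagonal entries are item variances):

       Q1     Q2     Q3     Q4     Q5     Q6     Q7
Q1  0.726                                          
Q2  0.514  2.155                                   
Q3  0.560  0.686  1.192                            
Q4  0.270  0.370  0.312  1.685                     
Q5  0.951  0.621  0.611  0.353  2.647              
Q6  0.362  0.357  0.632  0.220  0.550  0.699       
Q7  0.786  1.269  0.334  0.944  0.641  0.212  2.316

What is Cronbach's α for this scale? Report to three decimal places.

Cronbach's α = 0.781

Σσᵢ² = 0.726 + 2.155 + 1.192 + 1.685 + 2.647 + 0.699 + 2.316 = 11.420
Sum of the distinct covariances = 11.555
Var(T) = 11.420 + 2 × 11.555 = 34.530
α = (k/(k−1))·(1 − Σσᵢ²/Var(T)) = (7/6)·(1 − 11.420/34.530) = 0.781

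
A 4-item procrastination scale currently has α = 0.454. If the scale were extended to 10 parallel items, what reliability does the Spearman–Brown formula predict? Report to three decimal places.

predicted reliability = 0.675

Length factor m = 10/4 = 2.5000
α' = m·α / (1 + (m−1)·α)
   = 10/4 × 0.454 / (1 + (10/4 − 1) × 0.454)
   = 1.1350 / 1.6810 = 0.675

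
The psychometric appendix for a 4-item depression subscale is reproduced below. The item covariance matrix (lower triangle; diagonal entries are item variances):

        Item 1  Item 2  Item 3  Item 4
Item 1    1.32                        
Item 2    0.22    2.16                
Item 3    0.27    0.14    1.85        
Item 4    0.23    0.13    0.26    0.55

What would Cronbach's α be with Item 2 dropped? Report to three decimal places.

Cronbach's α = 0.435

Remaining items: Item 1, Item 3, Item 4 (k = 3).
Σσᵢ² = 1.32 + 1.85 + 0.55 = 3.72
Var(T) = 3.72 + 2 × 0.76 = 5.24
α (item deleted) = (3/2)·(1 − 3.72/5.24) = 0.435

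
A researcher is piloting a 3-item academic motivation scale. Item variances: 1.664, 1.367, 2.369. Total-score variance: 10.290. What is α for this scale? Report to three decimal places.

ΣVar(i) = 1.664 + 1.367 + 2.369 = 5.400
α = (k/(k−1))·(1 − ΣVar(i)/σ²_T) = (3/2)·(1 − 5.400/10.290) = 0.713

α = 0.713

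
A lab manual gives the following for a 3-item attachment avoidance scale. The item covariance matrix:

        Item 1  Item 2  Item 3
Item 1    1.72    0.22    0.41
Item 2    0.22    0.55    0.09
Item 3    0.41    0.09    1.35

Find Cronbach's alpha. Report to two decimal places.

Σσ²ᵢ = 1.72 + 0.55 + 1.35 = 3.62
Sum of off-diagonal covariances = 0.72
σ²_total = 3.62 + 2 × 0.72 = 5.06
α = (k/(k−1))·(1 − Σσ²ᵢ/σ²_total) = (3/2)·(1 − 3.62/5.06) = 0.43

Cronbach's alpha = 0.43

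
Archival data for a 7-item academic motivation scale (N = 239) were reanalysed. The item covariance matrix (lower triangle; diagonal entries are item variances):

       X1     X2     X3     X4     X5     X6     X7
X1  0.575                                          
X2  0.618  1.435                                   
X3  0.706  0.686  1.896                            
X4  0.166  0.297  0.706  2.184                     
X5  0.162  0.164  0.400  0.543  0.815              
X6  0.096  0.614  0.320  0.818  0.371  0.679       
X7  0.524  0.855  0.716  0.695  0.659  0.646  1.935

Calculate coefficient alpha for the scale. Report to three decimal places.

coefficient alpha = 0.809

ΣVar(i) = 0.575 + 1.435 + 1.896 + 2.184 + 0.815 + 0.679 + 1.935 = 9.519
Sum of off-diagonal covariances = 10.762
total variance = 9.519 + 2 × 10.762 = 31.043
α = (k/(k−1))·(1 − ΣVar(i)/total variance) = (7/6)·(1 − 9.519/31.043) = 0.809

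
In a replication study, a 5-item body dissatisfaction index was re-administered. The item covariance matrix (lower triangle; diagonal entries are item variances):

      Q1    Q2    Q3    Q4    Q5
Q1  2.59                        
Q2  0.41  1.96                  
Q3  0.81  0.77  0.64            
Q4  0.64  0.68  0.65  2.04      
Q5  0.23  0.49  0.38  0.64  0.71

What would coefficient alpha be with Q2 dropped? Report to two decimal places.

coefficient alpha = 0.70

Remaining items: Q1, Q3, Q4, Q5 (k = 4).
ΣVar(i) = 2.59 + 0.64 + 2.04 + 0.71 = 5.98
total variance = 5.98 + 2 × 3.35 = 12.68
α (item deleted) = (4/3)·(1 − 5.98/12.68) = 0.70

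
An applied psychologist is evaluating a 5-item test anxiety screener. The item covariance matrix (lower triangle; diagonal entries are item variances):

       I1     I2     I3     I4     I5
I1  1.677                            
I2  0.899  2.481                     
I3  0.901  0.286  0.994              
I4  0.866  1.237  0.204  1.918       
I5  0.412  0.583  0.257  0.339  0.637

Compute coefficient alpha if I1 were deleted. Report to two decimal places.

Remaining items: I2, I3, I4, I5 (k = 4).
ΣVar(i) = 2.481 + 0.994 + 1.918 + 0.637 = 6.030
total variance = 6.030 + 2 × 2.906 = 11.842
α (item deleted) = (4/3)·(1 − 6.030/11.842) = 0.65

coefficient alpha = 0.65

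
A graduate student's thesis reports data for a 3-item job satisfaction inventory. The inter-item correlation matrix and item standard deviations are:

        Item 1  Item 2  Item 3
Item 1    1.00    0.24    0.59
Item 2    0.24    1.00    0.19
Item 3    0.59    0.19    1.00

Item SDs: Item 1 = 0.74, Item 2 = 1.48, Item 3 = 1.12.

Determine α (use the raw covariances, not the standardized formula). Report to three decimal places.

α = 0.522

Σσ²ᵢ = 0.74² + 1.48² + 1.12² = 3.9924
Covariances σ_ij = r_ij · s_i · s_j:
  σ(Item 1,Item 2) = 0.24 × 0.74 × 1.48 = 0.2628
  σ(Item 1,Item 3) = 0.59 × 0.74 × 1.12 = 0.4890
  σ(Item 2,Item 3) = 0.19 × 1.48 × 1.12 = 0.3149
σ²_T = Σσ²ᵢ + 2·Σσ_ij = 3.9924 + 2 × 1.0667 = 6.1258
α = (3/2)·(1 − 3.9924/6.1258) = 0.522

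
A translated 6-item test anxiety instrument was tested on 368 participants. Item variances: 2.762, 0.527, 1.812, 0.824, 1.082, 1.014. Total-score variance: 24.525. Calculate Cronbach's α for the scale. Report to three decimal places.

Σσ²ᵢ = 2.762 + 0.527 + 1.812 + 0.824 + 1.082 + 1.014 = 8.021
α = (k/(k−1))·(1 − Σσ²ᵢ/σ²_T) = (6/5)·(1 − 8.021/24.525) = 0.808

Cronbach's α = 0.808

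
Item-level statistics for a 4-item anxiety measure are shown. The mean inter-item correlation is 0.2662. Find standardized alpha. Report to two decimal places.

α = 0.59

Standardized α = k·r̄ / (1 + (k−1)·r̄) = 4 × 0.2662 / (1 + 3 × 0.2662)
  = 1.0648 / 1.7986 = 0.59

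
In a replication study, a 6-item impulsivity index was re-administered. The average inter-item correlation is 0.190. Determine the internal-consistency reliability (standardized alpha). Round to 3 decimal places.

standardized alpha = 0.585

Standardized α = k·r̄ / (1 + (k−1)·r̄) = 6 × 0.190 / (1 + 5 × 0.190)
  = 1.1400 / 1.9500 = 0.585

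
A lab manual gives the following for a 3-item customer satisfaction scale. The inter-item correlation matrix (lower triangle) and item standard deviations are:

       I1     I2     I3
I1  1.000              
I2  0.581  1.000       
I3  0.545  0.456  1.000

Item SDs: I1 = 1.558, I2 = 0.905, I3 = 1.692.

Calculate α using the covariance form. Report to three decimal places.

α = 0.737

Σσ²ᵢ = 1.558² + 0.905² + 1.692² = 6.1093
Covariances σ_ij = r_ij · s_i · s_j:
  σ(I1,I2) = 0.581 × 1.558 × 0.905 = 0.8192
  σ(I1,I3) = 0.545 × 1.558 × 1.692 = 1.4367
  σ(I2,I3) = 0.456 × 0.905 × 1.692 = 0.6983
σ²_T = Σσ²ᵢ + 2·Σσ_ij = 6.1093 + 2 × 2.9542 = 12.0177
α = (3/2)·(1 − 6.1093/12.0177) = 0.737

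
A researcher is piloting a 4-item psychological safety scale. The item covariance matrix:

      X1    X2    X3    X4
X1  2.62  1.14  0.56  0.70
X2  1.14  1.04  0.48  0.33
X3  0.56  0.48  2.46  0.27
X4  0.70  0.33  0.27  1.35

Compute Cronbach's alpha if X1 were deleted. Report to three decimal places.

Remaining items: X2, X3, X4 (k = 3).
ΣVar(i) = 1.04 + 2.46 + 1.35 = 4.85
σ²_total = 4.85 + 2 × 1.08 = 7.01
α (item deleted) = (3/2)·(1 − 4.85/7.01) = 0.462

α = 0.462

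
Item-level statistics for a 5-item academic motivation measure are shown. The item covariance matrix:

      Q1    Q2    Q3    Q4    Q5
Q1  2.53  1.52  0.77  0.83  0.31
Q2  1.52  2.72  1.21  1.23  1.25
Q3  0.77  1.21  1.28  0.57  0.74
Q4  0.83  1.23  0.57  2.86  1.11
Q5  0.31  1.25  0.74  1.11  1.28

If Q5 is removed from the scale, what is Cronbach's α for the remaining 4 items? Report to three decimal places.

Remaining items: Q1, Q2, Q3, Q4 (k = 4).
Σσ²ᵢ = 2.53 + 2.72 + 1.28 + 2.86 = 9.39
Var(T) = 9.39 + 2 × 6.13 = 21.65
α (item deleted) = (4/3)·(1 − 9.39/21.65) = 0.755

Cronbach's α = 0.755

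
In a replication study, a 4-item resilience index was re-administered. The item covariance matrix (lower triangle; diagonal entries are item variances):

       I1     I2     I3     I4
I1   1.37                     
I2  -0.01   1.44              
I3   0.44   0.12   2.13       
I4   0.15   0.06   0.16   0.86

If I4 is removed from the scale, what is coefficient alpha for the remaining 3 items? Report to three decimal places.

coefficient alpha = 0.273

Remaining items: I1, I2, I3 (k = 3).
Σσ²ᵢ = 1.37 + 1.44 + 2.13 = 4.94
Var(T) = 4.94 + 2 × 0.55 = 6.04
α (item deleted) = (3/2)·(1 − 4.94/6.04) = 0.273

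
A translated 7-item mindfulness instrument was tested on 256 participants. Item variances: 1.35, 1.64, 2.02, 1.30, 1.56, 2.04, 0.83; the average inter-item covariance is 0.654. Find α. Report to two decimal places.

Σσ²ᵢ = 1.35 + 1.64 + 2.02 + 1.30 + 1.56 + 2.04 + 0.83 = 10.74
Sum of the 21 distinct covariances = 21 × 0.654 = 13.734
σ²_total = Σσ²ᵢ + 2·Σcov = 10.74 + 2 × 13.734 = 38.208
α = (7/6)·(1 − 10.74/38.208) = 0.84

α = 0.84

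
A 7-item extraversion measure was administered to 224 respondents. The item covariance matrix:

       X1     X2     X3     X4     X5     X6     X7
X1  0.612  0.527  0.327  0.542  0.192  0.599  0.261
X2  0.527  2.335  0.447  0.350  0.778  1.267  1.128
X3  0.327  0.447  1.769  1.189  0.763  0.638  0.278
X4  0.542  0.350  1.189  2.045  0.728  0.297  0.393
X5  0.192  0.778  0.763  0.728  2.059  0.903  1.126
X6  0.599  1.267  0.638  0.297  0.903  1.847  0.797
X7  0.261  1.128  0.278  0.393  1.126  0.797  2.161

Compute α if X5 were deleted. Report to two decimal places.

α = 0.75

Remaining items: X1, X2, X3, X4, X6, X7 (k = 6).
Σσ²ᵢ = 0.612 + 2.335 + 1.769 + 2.045 + 1.847 + 2.161 = 10.769
σ²_T = 10.769 + 2 × 9.040 = 28.849
α (item deleted) = (6/5)·(1 − 10.769/28.849) = 0.75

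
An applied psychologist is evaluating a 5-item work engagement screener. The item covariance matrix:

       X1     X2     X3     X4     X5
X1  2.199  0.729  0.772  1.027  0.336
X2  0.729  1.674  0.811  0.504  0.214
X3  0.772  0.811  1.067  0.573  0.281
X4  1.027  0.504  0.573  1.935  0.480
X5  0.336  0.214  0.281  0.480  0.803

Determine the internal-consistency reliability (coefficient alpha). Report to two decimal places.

coefficient alpha = 0.75

ΣVar(i) = 2.199 + 1.674 + 1.067 + 1.935 + 0.803 = 7.678
Sum of off-diagonal covariances = 5.727
Var(T) = 7.678 + 2 × 5.727 = 19.132
α = (k/(k−1))·(1 − ΣVar(i)/Var(T)) = (5/4)·(1 − 7.678/19.132) = 0.75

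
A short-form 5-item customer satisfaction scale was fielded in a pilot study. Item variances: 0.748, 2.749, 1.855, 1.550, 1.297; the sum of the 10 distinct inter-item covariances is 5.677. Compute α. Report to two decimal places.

Σσ²ᵢ = 0.748 + 2.749 + 1.855 + 1.550 + 1.297 = 8.199
Sum of distinct covariances = 5.677
Var(T) = Σσ²ᵢ + 2·Σcov = 8.199 + 2 × 5.677 = 19.553
α = (5/4)·(1 − 8.199/19.553) = 0.73

α = 0.73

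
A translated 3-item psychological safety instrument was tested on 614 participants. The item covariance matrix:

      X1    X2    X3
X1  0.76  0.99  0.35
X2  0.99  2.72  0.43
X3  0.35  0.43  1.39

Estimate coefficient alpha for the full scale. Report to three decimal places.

Σσᵢ² = 0.76 + 2.72 + 1.39 = 4.87
Σ_{i<j} σ_ij = 1.77
Var(T) = 4.87 + 2 × 1.77 = 8.41
α = (k/(k−1))·(1 − Σσᵢ²/Var(T)) = (3/2)·(1 − 4.87/8.41) = 0.631

coefficient alpha = 0.631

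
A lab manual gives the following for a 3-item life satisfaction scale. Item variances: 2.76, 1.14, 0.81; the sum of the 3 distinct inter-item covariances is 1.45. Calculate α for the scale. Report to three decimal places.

Σσᵢ² = 2.76 + 1.14 + 0.81 = 4.71
Sum of distinct covariances = 1.45
Var(T) = Σσᵢ² + 2·Σcov = 4.71 + 2 × 1.45 = 7.61
α = (3/2)·(1 − 4.71/7.61) = 0.572

α = 0.572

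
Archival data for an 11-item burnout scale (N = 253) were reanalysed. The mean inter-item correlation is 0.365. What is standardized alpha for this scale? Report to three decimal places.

Standardized α = k·r̄ / (1 + (k−1)·r̄) = 11 × 0.365 / (1 + 10 × 0.365)
  = 4.0150 / 4.6500 = 0.863

standardized alpha = 0.863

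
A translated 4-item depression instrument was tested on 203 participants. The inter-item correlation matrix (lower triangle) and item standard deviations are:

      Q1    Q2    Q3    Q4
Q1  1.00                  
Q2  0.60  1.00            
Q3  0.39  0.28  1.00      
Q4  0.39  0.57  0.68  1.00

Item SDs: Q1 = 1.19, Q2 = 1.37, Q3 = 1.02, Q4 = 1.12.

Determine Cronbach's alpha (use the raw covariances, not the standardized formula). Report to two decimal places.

Σσ²ᵢ = 1.19² + 1.37² + 1.02² + 1.12² = 5.5878
Covariances σ_ij = r_ij · s_i · s_j:
  σ(Q1,Q2) = 0.60 × 1.19 × 1.37 = 0.9782
  σ(Q1,Q3) = 0.39 × 1.19 × 1.02 = 0.4734
  σ(Q1,Q4) = 0.39 × 1.19 × 1.12 = 0.5198
  σ(Q2,Q3) = 0.28 × 1.37 × 1.02 = 0.3913
  σ(Q2,Q4) = 0.57 × 1.37 × 1.12 = 0.8746
  σ(Q3,Q4) = 0.68 × 1.02 × 1.12 = 0.7768
σ²_T = Σσ²ᵢ + 2·Σσ_ij = 5.5878 + 2 × 4.0141 = 13.6160
α = (4/3)·(1 − 5.5878/13.6160) = 0.79

α = 0.79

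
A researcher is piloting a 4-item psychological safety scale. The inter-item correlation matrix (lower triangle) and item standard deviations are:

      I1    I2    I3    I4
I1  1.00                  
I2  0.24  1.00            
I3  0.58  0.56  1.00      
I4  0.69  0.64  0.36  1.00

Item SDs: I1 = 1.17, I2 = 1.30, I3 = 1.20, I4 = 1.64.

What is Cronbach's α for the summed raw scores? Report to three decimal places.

Cronbach's α = 0.803

Σσ²ᵢ = 1.17² + 1.30² + 1.20² + 1.64² = 7.1885
Covariances σ_ij = r_ij · s_i · s_j:
  σ(I1,I2) = 0.24 × 1.17 × 1.30 = 0.3650
  σ(I1,I3) = 0.58 × 1.17 × 1.20 = 0.8143
  σ(I1,I4) = 0.69 × 1.17 × 1.64 = 1.3240
  σ(I2,I3) = 0.56 × 1.30 × 1.20 = 0.8736
  σ(I2,I4) = 0.64 × 1.30 × 1.64 = 1.3645
  σ(I3,I4) = 0.36 × 1.20 × 1.64 = 0.7085
σ²_T = Σσ²ᵢ + 2·Σσ_ij = 7.1885 + 2 × 5.4499 = 18.0883
α = (4/3)·(1 − 7.1885/18.0883) = 0.803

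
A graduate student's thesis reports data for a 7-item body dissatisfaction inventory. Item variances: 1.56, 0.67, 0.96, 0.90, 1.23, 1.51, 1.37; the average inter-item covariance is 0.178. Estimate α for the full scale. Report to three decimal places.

Σσ²ᵢ = 1.56 + 0.67 + 0.96 + 0.90 + 1.23 + 1.51 + 1.37 = 8.20
Sum of the 21 distinct covariances = 21 × 0.178 = 3.738
total variance = Σσ²ᵢ + 2·Σcov = 8.20 + 2 × 3.738 = 15.676
α = (7/6)·(1 − 8.20/15.676) = 0.556

α = 0.556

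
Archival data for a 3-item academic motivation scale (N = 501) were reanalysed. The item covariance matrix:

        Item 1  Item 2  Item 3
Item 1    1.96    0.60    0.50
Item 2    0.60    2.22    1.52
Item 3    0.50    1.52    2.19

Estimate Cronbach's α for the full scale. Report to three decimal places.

Σσᵢ² = 1.96 + 2.22 + 2.19 = 6.37
Sum of the distinct covariances = 2.62
σ²_total = 6.37 + 2 × 2.62 = 11.61
α = (k/(k−1))·(1 − Σσᵢ²/σ²_total) = (3/2)·(1 − 6.37/11.61) = 0.677

Cronbach's α = 0.677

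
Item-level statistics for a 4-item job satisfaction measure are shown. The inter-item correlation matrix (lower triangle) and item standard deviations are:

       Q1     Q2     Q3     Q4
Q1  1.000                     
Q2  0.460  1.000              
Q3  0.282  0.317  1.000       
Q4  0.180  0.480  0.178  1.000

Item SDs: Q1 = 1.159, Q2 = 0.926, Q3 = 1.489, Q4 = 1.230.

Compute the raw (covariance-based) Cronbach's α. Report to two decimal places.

Σσ²ᵢ = 1.159² + 0.926² + 1.489² + 1.230² = 5.9308
Covariances σ_ij = r_ij · s_i · s_j:
  σ(Q1,Q2) = 0.460 × 1.159 × 0.926 = 0.4937
  σ(Q1,Q3) = 0.282 × 1.159 × 1.489 = 0.4867
  σ(Q1,Q4) = 0.180 × 1.159 × 1.230 = 0.2566
  σ(Q2,Q3) = 0.317 × 0.926 × 1.489 = 0.4371
  σ(Q2,Q4) = 0.480 × 0.926 × 1.230 = 0.5467
  σ(Q3,Q4) = 0.178 × 1.489 × 1.230 = 0.3260
σ²_T = Σσ²ᵢ + 2·Σσ_ij = 5.9308 + 2 × 2.5468 = 11.0244
α = (4/3)·(1 − 5.9308/11.0244) = 0.62

Cronbach's α = 0.62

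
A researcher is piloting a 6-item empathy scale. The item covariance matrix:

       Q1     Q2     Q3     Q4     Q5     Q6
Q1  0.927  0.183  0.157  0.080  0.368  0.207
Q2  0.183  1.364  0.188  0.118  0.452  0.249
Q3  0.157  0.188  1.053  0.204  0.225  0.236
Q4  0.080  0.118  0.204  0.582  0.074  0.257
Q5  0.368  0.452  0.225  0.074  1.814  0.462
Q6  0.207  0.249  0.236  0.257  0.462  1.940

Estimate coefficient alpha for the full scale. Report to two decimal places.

α = 0.57

sum of item variances = 0.927 + 1.364 + 1.053 + 0.582 + 1.814 + 1.940 = 7.680
Sum of off-diagonal covariances = 3.460
σ²_T = 7.680 + 2 × 3.460 = 14.600
α = (k/(k−1))·(1 − sum of item variances/σ²_T) = (6/5)·(1 − 7.680/14.600) = 0.57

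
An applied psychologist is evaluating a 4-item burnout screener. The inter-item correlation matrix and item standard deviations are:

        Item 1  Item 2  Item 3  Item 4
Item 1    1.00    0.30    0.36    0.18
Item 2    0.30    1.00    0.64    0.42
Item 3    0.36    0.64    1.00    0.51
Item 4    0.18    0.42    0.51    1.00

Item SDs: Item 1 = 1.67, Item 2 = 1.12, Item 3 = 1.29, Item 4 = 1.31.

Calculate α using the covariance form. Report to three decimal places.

α = 0.702

Σσ²ᵢ = 1.67² + 1.12² + 1.29² + 1.31² = 7.4235
Covariances σ_ij = r_ij · s_i · s_j:
  σ(Item 1,Item 2) = 0.30 × 1.67 × 1.12 = 0.5611
  σ(Item 1,Item 3) = 0.36 × 1.67 × 1.29 = 0.7755
  σ(Item 1,Item 4) = 0.18 × 1.67 × 1.31 = 0.3938
  σ(Item 2,Item 3) = 0.64 × 1.12 × 1.29 = 0.9247
  σ(Item 2,Item 4) = 0.42 × 1.12 × 1.31 = 0.6162
  σ(Item 3,Item 4) = 0.51 × 1.29 × 1.31 = 0.8618
σ²_T = Σσ²ᵢ + 2·Σσ_ij = 7.4235 + 2 × 4.1331 = 15.6897
α = (4/3)·(1 − 7.4235/15.6897) = 0.702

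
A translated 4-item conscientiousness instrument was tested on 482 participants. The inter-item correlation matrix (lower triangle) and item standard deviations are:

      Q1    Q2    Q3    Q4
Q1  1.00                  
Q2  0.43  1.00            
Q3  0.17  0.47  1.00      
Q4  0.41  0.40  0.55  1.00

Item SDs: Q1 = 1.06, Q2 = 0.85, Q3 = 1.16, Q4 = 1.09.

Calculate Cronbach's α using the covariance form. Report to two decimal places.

Σσ²ᵢ = 1.06² + 0.85² + 1.16² + 1.09² = 4.3798
Covariances σ_ij = r_ij · s_i · s_j:
  σ(Q1,Q2) = 0.43 × 1.06 × 0.85 = 0.3874
  σ(Q1,Q3) = 0.17 × 1.06 × 1.16 = 0.2090
  σ(Q1,Q4) = 0.41 × 1.06 × 1.09 = 0.4737
  σ(Q2,Q3) = 0.47 × 0.85 × 1.16 = 0.4634
  σ(Q2,Q4) = 0.40 × 0.85 × 1.09 = 0.3706
  σ(Q3,Q4) = 0.55 × 1.16 × 1.09 = 0.6954
σ²_T = Σσ²ᵢ + 2·Σσ_ij = 4.3798 + 2 × 2.5995 = 9.5788
α = (4/3)·(1 − 4.3798/9.5788) = 0.72

Cronbach's α = 0.72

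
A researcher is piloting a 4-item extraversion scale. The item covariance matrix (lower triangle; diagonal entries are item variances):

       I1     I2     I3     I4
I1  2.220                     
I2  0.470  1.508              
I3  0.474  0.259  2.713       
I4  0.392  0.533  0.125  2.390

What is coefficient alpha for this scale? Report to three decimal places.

coefficient alpha = 0.450

ΣVar(i) = 2.220 + 1.508 + 2.713 + 2.390 = 8.831
Σ_{i<j} σ_ij = 2.253
total variance = 8.831 + 2 × 2.253 = 13.337
α = (k/(k−1))·(1 − ΣVar(i)/total variance) = (4/3)·(1 − 8.831/13.337) = 0.450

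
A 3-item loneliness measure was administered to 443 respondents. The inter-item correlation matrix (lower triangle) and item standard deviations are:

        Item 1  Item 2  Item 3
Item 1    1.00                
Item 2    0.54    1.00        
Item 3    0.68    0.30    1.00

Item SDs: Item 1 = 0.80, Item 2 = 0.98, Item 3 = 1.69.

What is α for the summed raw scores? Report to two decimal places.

Σσ²ᵢ = 0.80² + 0.98² + 1.69² = 4.4565
Covariances σ_ij = r_ij · s_i · s_j:
  σ(Item 1,Item 2) = 0.54 × 0.80 × 0.98 = 0.4234
  σ(Item 1,Item 3) = 0.68 × 0.80 × 1.69 = 0.9194
  σ(Item 2,Item 3) = 0.30 × 0.98 × 1.69 = 0.4969
σ²_T = Σσ²ᵢ + 2·Σσ_ij = 4.4565 + 2 × 1.8397 = 8.1359
α = (3/2)·(1 − 4.4565/8.1359) = 0.68

α = 0.68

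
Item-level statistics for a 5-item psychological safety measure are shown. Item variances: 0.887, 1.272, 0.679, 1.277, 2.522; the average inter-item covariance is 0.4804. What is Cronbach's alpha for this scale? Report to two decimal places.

α = 0.74

Σσ²ᵢ = 0.887 + 1.272 + 0.679 + 1.277 + 2.522 = 6.637
Sum of the 10 distinct covariances = 10 × 0.4804 = 4.8040
σ²_total = Σσ²ᵢ + 2·Σcov = 6.637 + 2 × 4.8040 = 16.2450
α = (5/4)·(1 − 6.637/16.2450) = 0.74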